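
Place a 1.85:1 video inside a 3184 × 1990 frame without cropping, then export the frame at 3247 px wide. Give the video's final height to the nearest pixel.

At 3184×1990 the video is width-limited, so height = 3184 / 1.850 ≈ 1721.08 px.
The frame scales by 3247/3184 = 1.0198; 1721.08 × 1.0198 ≈ 1755.14 px.

1755 px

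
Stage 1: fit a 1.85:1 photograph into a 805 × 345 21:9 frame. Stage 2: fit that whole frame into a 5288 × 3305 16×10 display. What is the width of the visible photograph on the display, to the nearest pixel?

4193 px

Inside the 805×345 canvas the photograph is height-limited at 638.25 × 345.00.
Second fit — the 21:9 canvas into 5288×3305 spans the width: 5288.00 × 2266.29 (×6.5689 from 805×345).
Applying the same ×6.5689: 638.25 → 4192.63.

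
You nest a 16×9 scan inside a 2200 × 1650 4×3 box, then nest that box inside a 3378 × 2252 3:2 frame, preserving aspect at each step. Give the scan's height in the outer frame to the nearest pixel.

First fit — 16×9 into 2200×1650 spans the width: 2200.00 × 1237.50.
4×3 in 3378×2252: fills the height, so the intermediate becomes 3002.67 × 2252.00 — a scale of ×1.3648.
So the scan's height is 1237.50 × 1.3648 ≈ 1689.00.

1689 px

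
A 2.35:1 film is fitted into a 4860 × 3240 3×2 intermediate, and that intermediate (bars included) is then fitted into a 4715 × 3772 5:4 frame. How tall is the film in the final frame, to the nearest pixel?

2006 px

First fit — 2.35:1 into 4860×3240 spans the width: 4860.00 × 2068.09.
The 3×2 canvas is width-limited in 4715×3772, giving 4715.00 × 3143.33; scale factor 0.9702.
Applying the same ×0.9702: 2068.09 → 2006.38.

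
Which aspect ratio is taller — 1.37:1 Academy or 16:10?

1.37:1 Academy

1.37 and 16:10 = 1.6; 1.6 > 1.37. The smaller width-to-height ratio is the taller frame.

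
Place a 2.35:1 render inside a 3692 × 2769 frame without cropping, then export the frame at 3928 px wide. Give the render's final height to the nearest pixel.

In the 3692×2769 frame the render fills the width: height = 3692 / 2.350 ≈ 1571.06 px.
Resizing to 3928 px wide multiplies everything by 1.0639: 1571.06 → 1671.49 px.

1671 px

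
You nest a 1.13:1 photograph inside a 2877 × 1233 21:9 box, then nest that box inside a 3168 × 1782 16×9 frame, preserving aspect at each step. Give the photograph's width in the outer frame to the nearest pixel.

1534 px

Inside the 2877×1233 canvas the photograph is height-limited at 1393.29 × 1233.00.
The 21:9 canvas is width-limited in 3168×1782, giving 3168.00 × 1357.71; scale factor 1.1011.
So the photograph's width is 1393.29 × 1.1011 ≈ 1534.22.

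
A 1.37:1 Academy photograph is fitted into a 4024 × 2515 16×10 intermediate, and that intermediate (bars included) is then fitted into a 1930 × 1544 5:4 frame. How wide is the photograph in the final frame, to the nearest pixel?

1.37:1 Academy in 4024×2515: fills the height, so the photograph is 3445.55 × 2515.00.
The 16×10 canvas is width-limited in 1930×1544, giving 1930.00 × 1206.25; scale factor 0.4796.
So the photograph's width is 3445.55 × 0.4796 ≈ 1652.56.

1653 px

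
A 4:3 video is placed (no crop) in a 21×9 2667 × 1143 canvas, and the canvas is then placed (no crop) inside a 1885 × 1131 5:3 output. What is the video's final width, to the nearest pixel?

Inside the 2667×1143 canvas the video is height-limited at 1524.00 × 1143.00.
21×9 in 1885×1131: fills the width, so the intermediate becomes 1885.00 × 807.86 — a scale of ×0.7068.
The video scales with it: width 1524.00 × 0.7068 ≈ 1077.14.

1077 px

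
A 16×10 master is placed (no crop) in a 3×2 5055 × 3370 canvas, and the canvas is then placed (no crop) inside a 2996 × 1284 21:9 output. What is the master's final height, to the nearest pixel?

1204 px

16×10 in 5055×3370: fills the width, so the master is 5055.00 × 3159.38.
Second fit — the 3×2 canvas into 2996×1284 spans the height: 1926.00 × 1284.00 (×0.3810 from 5055×3370).
The master scales with it: height 3159.38 × 0.3810 ≈ 1203.75.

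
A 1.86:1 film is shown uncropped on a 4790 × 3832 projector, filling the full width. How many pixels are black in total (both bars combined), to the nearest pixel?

The film is 4790 / 1.860 ≈ 2575.2688 px tall.
3832 − 2575.2688 = 1256.7312 px of bars.
Across the 4790-px span: 1256.7312 × 4790 ≈ 6019742 px.

6019742 pixels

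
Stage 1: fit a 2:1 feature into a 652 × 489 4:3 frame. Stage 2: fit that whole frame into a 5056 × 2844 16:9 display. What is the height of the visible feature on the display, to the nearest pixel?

Inside the 652×489 canvas the feature is width-limited at 652.00 × 326.00.
Second fit — the 4:3 canvas into 5056×2844 spans the height: 3792.00 × 2844.00 (×5.8160 from 652×489).
Applying the same ×5.8160: 326.00 → 1896.00.

1896 px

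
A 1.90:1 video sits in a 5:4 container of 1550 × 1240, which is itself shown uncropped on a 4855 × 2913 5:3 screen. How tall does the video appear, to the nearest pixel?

1916 px

First fit — 1.90:1 into 1550×1240 spans the width: 1550.00 × 815.79.
Second fit — the 5:4 canvas into 4855×2913 spans the height: 3641.25 × 2913.00 (×2.3492 from 1550×1240).
The video scales with it: height 815.79 × 2.3492 ≈ 1916.45.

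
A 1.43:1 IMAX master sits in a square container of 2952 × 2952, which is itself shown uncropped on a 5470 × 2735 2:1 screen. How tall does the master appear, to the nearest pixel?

1.43:1 IMAX in 2952×2952: fills the width, so the master is 2952.00 × 2064.34.
The square canvas is height-limited in 5470×2735, giving 2735.00 × 2735.00; scale factor 0.9265.
So the master's height is 2064.34 × 0.9265 ≈ 1912.59.

1913 px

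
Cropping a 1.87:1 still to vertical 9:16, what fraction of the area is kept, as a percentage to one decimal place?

Going from 1.87:1 to vertical 9:16 means cutting width while keeping height.
Area ratio = (0.562)/(1.870) = 30.08% retained.

30.1%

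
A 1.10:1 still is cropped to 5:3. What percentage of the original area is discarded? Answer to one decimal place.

34.0%

Going from 1.10:1 to 5:3 means cutting height while keeping width.
Area ratio = (1.100)/(1.667) = 66.00%; the remaining 34.00% is cropped out.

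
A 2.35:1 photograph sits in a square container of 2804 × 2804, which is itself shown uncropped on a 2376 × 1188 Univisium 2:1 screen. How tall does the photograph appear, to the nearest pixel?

506 px

2.35:1 in 2804×2804: fills the width, so the photograph is 2804.00 × 1193.19.
square in 2376×1188: fills the height, so the intermediate becomes 1188.00 × 1188.00 — a scale of ×0.4237.
So the photograph's height is 1193.19 × 0.4237 ≈ 505.53.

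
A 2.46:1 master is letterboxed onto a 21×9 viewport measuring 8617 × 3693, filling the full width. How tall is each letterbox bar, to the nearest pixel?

95 px

The master is 8617 / 2.460 ≈ 3502.85 px tall.
Leftover height: 3693 − 3502.85 = 190.15 px → 95.08 each side.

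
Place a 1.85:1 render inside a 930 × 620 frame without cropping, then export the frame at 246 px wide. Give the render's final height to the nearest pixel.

Fitted into 930×620, the render spans the width; its height is 930 / 1.850 ≈ 502.70 px.
Resizing to 246 px wide multiplies everything by 0.2645: 502.70 → 132.97 px.

133 px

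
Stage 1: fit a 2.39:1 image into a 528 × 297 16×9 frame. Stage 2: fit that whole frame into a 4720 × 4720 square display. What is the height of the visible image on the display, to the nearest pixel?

First fit — 2.39:1 into 528×297 spans the width: 528.00 × 220.92.
The 16×9 canvas is width-limited in 4720×4720, giving 4720.00 × 2655.00; scale factor 8.9394.
So the image's height is 220.92 × 8.9394 ≈ 1974.90.

1975 px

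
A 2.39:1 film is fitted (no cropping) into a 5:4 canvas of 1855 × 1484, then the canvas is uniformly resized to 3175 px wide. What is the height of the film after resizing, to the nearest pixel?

1328 px

In the 1855×1484 frame the film fills the width: height = 1855 / 2.390 ≈ 776.15 px.
Scaling 1855 → 3175 is ×1.7116, so the height becomes 776.15 × 1.7116 ≈ 1328.45 px.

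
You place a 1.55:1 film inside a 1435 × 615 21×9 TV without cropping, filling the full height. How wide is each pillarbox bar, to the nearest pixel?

241 px

The film is 615 × 1.550 ≈ 953.25 px wide.
Leftover width: 1435 − 953.25 = 481.75 px → 240.88 each side.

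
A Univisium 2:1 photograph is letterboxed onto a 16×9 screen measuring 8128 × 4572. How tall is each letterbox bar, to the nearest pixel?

254 px

Univisium 2:1 (2.000) > 16×9 (1.778), so the photograph fills the width.
The photograph is 8128 × 1/2 ≈ 4064.00 px tall.
Leftover height: 4572 − 4064.00 = 508.00 px → 254.00 each side.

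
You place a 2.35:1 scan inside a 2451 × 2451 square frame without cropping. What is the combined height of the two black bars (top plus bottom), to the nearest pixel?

1408 px

2.35:1 (2.350) > square (1.000), so the scan fills the width.
Content height = 2451 / 2.350 ≈ 1042.98 px.
2451 − 1042.98 = 1408.02 px of bars.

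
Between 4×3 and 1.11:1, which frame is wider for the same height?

4×3

4×3 = 1.333 and 1.11; 1.333 > 1.11.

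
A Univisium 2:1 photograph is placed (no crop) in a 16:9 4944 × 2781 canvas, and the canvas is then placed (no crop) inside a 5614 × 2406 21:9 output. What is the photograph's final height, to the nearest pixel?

2139 px

Inside the 4944×2781 canvas the photograph is width-limited at 4944.00 × 2472.00.
16:9 in 5614×2406: fills the height, so the intermediate becomes 4277.33 × 2406.00 — a scale of ×0.8652.
So the photograph's height is 2472.00 × 0.8652 ≈ 2138.67.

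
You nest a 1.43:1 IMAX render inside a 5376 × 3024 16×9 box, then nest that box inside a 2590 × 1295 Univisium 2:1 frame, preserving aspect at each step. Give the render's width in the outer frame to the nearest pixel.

1852 px

First fit — 1.43:1 IMAX into 5376×3024 spans the height: 4324.32 × 3024.00.
The 16×9 canvas is height-limited in 2590×1295, giving 2302.22 × 1295.00; scale factor 0.4282.
So the render's width is 4324.32 × 0.4282 ≈ 1851.85.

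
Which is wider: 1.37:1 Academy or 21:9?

1.37 and 21:9 = 2.333; 2.333 > 1.37.

21:9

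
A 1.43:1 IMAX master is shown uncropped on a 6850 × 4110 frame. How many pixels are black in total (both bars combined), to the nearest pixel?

3997797 pixels

1.43:1 IMAX is narrower than 5:3, so it spans the full height.
That makes the image 5877.3000 px wide (4110 × 1.430).
Leftover width: 6850 − 5877.3000 = 972.7000 px.
Bar area = 972.7000 × 4110 ≈ 3997797 px.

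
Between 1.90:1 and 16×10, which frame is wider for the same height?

1.90:1

1.9 and 16×10 = 1.6; 1.9 > 1.6.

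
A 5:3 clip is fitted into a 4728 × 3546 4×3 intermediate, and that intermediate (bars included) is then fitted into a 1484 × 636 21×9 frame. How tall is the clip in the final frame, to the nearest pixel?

509 px

5:3 in 4728×3546: fills the width, so the clip is 4728.00 × 2836.80.
4×3 in 1484×636: fills the height, so the intermediate becomes 848.00 × 636.00 — a scale of ×0.1794.
So the clip's height is 2836.80 × 0.1794 ≈ 508.80.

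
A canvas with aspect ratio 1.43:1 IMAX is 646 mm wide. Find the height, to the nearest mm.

452 mm

Height = 646 / 1.430 = 451.75.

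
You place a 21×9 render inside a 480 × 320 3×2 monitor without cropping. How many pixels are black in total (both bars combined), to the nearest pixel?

54857 pixels

21×9 (2.333) > 3×2 (1.500), so the render fills the width.
Content height = 480 × 9/21 ≈ 205.7143 px.
Leftover height: 320 − 205.7143 = 114.2857 px.
Bar area = 114.2857 × 480 ≈ 54857 px.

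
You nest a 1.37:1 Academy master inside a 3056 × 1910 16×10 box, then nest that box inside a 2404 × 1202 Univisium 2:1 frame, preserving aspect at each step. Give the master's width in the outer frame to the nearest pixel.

1647 px

1.37:1 Academy in 3056×1910: fills the height, so the master is 2616.70 × 1910.00.
The 16×10 canvas is height-limited in 2404×1202, giving 1923.20 × 1202.00; scale factor 0.6293.
So the master's width is 2616.70 × 0.6293 ≈ 1646.74.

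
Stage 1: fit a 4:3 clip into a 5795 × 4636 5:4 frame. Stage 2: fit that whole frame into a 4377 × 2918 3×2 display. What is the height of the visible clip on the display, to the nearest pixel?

First fit — 4:3 into 5795×4636 spans the width: 5795.00 × 4346.25.
The 5:4 canvas is height-limited in 4377×2918, giving 3647.50 × 2918.00; scale factor 0.6294.
So the clip's height is 4346.25 × 0.6294 ≈ 2735.62.

2736 px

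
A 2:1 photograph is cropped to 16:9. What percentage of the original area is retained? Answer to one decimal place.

88.9%

The height stays; only width is cut (since 16:9 is narrower than 2:1).
Area ratio = (1.778)/(2.000) = 88.89% retained.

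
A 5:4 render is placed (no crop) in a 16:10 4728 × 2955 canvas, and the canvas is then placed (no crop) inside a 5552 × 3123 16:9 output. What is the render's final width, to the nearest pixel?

3904 px

Inside the 4728×2955 canvas the render is height-limited at 3693.75 × 2955.00.
16:10 in 5552×3123: fills the height, so the intermediate becomes 4996.80 × 3123.00 — a scale of ×1.0569.
So the render's width is 3693.75 × 1.0569 ≈ 3903.75.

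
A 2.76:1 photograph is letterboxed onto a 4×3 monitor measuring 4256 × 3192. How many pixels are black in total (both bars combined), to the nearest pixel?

7022277 pixels

Since 2.760 > 1.333, the photograph is width-limited.
The photograph is 4256 / 2.760 ≈ 1542.0290 px tall.
3192 − 1542.0290 = 1649.9710 px of bars.
Across the 4256-px span: 1649.9710 × 4256 ≈ 7022277 px.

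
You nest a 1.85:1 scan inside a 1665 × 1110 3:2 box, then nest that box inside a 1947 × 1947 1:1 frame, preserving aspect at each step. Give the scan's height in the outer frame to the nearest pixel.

Inside the 1665×1110 canvas the scan is width-limited at 1665.00 × 900.00.
3:2 in 1947×1947: fills the width, so the intermediate becomes 1947.00 × 1298.00 — a scale of ×1.1694.
So the scan's height is 900.00 × 1.1694 ≈ 1052.43.

1052 px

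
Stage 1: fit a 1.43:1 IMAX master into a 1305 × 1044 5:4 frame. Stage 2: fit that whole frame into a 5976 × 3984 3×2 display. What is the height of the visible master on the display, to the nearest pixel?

3483 px

First fit — 1.43:1 IMAX into 1305×1044 spans the width: 1305.00 × 912.59.
The 5:4 canvas is height-limited in 5976×3984, giving 4980.00 × 3984.00; scale factor 3.8161.
The master scales with it: height 912.59 × 3.8161 ≈ 3482.52.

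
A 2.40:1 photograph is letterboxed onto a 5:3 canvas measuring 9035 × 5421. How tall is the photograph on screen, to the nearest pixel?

3765 px

2.40:1 (2.400) > 5:3 (1.667), so the photograph fills the width.
Content height = 9035 / 2.400 ≈ 3764.58 px.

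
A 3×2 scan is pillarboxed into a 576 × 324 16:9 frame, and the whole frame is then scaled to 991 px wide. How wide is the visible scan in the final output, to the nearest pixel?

In the 576×324 frame the scan fills the height: width = 324 × 3/2 ≈ 486.00 px.
The frame scales by 991/576 = 1.7205; 486.00 × 1.7205 ≈ 836.16 px.

836 px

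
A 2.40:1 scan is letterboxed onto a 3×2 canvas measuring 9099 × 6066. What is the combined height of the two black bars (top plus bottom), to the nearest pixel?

2.40:1 (2.400) > 3×2 (1.500), so the scan fills the width.
That makes the image 3791.25 px tall (9099 / 2.400).
6066 − 3791.25 = 2274.75 px of bars.

2275 px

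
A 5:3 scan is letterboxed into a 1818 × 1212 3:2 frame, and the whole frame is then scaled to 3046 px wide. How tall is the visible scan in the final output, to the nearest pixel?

1828 px

Fitted into 1818×1212, the scan spans the width; its height is 1818 × 3/5 ≈ 1090.80 px.
Scaling 1818 → 3046 is ×1.6755, so the height becomes 1090.80 × 1.6755 ≈ 1827.60 px.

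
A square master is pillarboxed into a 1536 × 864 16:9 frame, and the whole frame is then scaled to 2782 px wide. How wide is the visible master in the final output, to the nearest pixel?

1565 px

In the 1536×864 frame the master fills the height: width = 864 × 1/1 ≈ 864.00 px.
Scaling 1536 → 2782 is ×1.8112, so the width becomes 864.00 × 1.8112 ≈ 1564.88 px.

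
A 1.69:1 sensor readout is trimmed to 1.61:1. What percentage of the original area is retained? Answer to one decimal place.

1.61:1 is narrower than 1.69:1, so the crop keeps the full height and trims the width.
Area ratio = (1.610)/(1.690) = 95.27% retained.

95.3%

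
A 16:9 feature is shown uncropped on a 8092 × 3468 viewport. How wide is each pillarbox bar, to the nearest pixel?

963 px

Since 1.778 < 2.333, the feature is height-limited.
The feature is 3468 × 16/9 ≈ 6165.33 px wide.
8092 − 6165.33 = 1926.67 px of bars (963.33 each).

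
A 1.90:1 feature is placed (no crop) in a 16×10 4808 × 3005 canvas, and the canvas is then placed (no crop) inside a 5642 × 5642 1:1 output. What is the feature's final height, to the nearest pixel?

2969 px

Inside the 4808×3005 canvas the feature is width-limited at 4808.00 × 2530.53.
Second fit — the 16×10 canvas into 5642×5642 spans the width: 5642.00 × 3526.25 (×1.1735 from 4808×3005).
Applying the same ×1.1735: 2530.53 → 2969.47.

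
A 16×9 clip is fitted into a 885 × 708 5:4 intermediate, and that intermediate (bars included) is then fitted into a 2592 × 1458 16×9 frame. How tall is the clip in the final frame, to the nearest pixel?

First fit — 16×9 into 885×708 spans the width: 885.00 × 497.81.
5:4 in 2592×1458: fills the height, so the intermediate becomes 1822.50 × 1458.00 — a scale of ×2.0593.
So the clip's height is 497.81 × 2.0593 ≈ 1025.16.

1025 px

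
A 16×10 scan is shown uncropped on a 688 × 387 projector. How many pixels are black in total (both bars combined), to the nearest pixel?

26626 pixels

16×10 is narrower than 16×9, so it spans the full height.
Content width = 387 × 16/10 ≈ 619.2000 px.
Leftover width: 688 − 619.2000 = 68.8000 px.
That's 68.8000 × 387 ≈ 26626 black pixels.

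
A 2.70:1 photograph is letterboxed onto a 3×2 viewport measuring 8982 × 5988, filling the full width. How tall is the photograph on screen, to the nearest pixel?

3327 px

Content height = 8982 / 2.700 ≈ 3326.67 px.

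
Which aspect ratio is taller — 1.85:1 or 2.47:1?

1.85 and 2.47; 2.47 > 1.85. The smaller width-to-height ratio is the taller frame.

1.85:1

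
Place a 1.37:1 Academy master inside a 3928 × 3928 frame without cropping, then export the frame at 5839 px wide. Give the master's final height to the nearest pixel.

Fitted into 3928×3928, the master spans the width; its height is 3928 / 1.370 ≈ 2867.15 px.
Scaling 3928 → 5839 is ×1.4865, so the height becomes 2867.15 × 1.4865 ≈ 4262.04 px.

4262 px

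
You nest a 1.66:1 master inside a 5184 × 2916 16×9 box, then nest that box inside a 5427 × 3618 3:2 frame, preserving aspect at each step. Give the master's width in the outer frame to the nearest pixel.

1.66:1 in 5184×2916: fills the height, so the master is 4840.56 × 2916.00.
The 16×9 canvas is width-limited in 5427×3618, giving 5427.00 × 3052.69; scale factor 1.0469.
So the master's width is 4840.56 × 1.0469 ≈ 5067.46.

5067 px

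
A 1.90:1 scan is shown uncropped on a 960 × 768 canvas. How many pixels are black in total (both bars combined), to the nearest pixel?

1.90:1 is wider than 5:4, so it spans the full width.
The scan is 960 / 1.900 ≈ 505.2632 px tall.
768 − 505.2632 = 262.7368 px of bars.
Across the 960-px span: 262.7368 × 960 ≈ 252227 px.

252227 pixels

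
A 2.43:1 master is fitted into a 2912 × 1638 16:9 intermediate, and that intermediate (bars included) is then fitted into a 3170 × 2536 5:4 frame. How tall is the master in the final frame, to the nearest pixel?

1305 px

Inside the 2912×1638 canvas the master is width-limited at 2912.00 × 1198.35.
16:9 in 3170×2536: fills the width, so the intermediate becomes 3170.00 × 1783.12 — a scale of ×1.0886.
Applying the same ×1.0886: 1198.35 → 1304.53.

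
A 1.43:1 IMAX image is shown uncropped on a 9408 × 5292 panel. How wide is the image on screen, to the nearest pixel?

1.43:1 IMAX (1.430) < 16×9 (1.778), so the image fills the height.
The image is 5292 × 1.430 ≈ 7567.56 px wide.

7568 px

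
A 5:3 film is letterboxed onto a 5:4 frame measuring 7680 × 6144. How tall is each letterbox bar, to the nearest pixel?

5:3 (1.667) > 5:4 (1.250), so the film fills the width.
Content height = 7680 × 3/5 ≈ 4608.00 px.
Black = 6144 − 4608.00 = 1536.00 px, or 768.00 per bar.

768 px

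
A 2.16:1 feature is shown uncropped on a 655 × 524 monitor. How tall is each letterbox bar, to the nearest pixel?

110 px

2.16:1 is wider than 5:4, so it spans the full width.
That makes the image 303.24 px tall (655 / 2.160).
524 − 303.24 = 220.76 px of bars (110.38 each).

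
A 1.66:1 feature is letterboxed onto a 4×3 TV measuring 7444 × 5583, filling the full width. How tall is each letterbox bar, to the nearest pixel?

That makes the image 4484.34 px tall (7444 / 1.660).
Leftover height: 5583 − 4484.34 = 1098.66 px → 549.33 each side.

549 px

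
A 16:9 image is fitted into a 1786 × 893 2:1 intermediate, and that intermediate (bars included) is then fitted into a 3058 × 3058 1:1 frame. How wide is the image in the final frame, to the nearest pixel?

2718 px

16:9 in 1786×893: fills the height, so the image is 1587.56 × 893.00.
The 2:1 canvas is width-limited in 3058×3058, giving 3058.00 × 1529.00; scale factor 1.7122.
The image scales with it: width 1587.56 × 1.7122 ≈ 2718.22.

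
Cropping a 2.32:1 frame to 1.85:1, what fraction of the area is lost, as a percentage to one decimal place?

1.85:1 is narrower than 2.32:1, so the crop keeps the full height and trims the width.
(1.850)/(2.320) ≈ 0.797 of the area survives, leaving 20.26% discarded.

20.3%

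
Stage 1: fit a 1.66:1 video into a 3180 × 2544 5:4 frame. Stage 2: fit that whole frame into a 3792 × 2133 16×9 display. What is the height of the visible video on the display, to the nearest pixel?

1.66:1 in 3180×2544: fills the width, so the video is 3180.00 × 1915.66.
The 5:4 canvas is height-limited in 3792×2133, giving 2666.25 × 2133.00; scale factor 0.8384.
So the video's height is 1915.66 × 0.8384 ≈ 1606.17.

1606 px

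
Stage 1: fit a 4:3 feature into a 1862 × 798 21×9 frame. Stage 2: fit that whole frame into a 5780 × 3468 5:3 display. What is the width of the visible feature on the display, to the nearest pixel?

3303 px

Inside the 1862×798 canvas the feature is height-limited at 1064.00 × 798.00.
The 21×9 canvas is width-limited in 5780×3468, giving 5780.00 × 2477.14; scale factor 3.1042.
So the feature's width is 1064.00 × 3.1042 ≈ 3302.86.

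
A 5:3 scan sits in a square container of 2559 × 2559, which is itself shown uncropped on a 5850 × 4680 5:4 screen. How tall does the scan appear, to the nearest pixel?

5:3 in 2559×2559: fills the width, so the scan is 2559.00 × 1535.40.
square in 5850×4680: fills the height, so the intermediate becomes 4680.00 × 4680.00 — a scale of ×1.8288.
Applying the same ×1.8288: 1535.40 → 2808.00.

2808 px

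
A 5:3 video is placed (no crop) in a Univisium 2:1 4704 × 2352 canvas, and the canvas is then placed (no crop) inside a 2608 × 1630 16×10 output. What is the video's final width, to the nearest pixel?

2173 px

First fit — 5:3 into 4704×2352 spans the height: 3920.00 × 2352.00.
Univisium 2:1 in 2608×1630: fills the width, so the intermediate becomes 2608.00 × 1304.00 — a scale of ×0.5544.
Applying the same ×0.5544: 3920.00 → 2173.33.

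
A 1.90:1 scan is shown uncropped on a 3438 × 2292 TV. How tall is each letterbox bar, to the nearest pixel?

1.90:1 is wider than 3:2, so it spans the full width.
Content height = 3438 / 1.900 ≈ 1809.47 px.
Black = 2292 − 1809.47 = 482.53 px, or 241.26 per bar.

241 px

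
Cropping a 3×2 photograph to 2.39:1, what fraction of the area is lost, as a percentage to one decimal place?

37.2%

Going from 3×2 to 2.39:1 means cutting height while keeping width.
Fraction kept = (1.500)/(2.390) ≈ 62.76%, so 37.24% is lost.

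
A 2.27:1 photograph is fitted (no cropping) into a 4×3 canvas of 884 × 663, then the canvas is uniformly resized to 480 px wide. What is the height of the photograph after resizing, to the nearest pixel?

211 px

At 884×663 the photograph is width-limited, so height = 884 / 2.270 ≈ 389.43 px.
Resizing to 480 px wide multiplies everything by 0.5430: 389.43 → 211.45 px.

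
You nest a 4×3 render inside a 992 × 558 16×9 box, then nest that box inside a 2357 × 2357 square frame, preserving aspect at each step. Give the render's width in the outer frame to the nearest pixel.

1768 px

First fit — 4×3 into 992×558 spans the height: 744.00 × 558.00.
Second fit — the 16×9 canvas into 2357×2357 spans the width: 2357.00 × 1325.81 (×2.3760 from 992×558).
Applying the same ×2.3760: 744.00 → 1767.75.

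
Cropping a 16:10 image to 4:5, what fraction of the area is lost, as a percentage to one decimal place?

The height stays; only width is cut (since 4:5 is narrower than 16:10).
Area ratio = (0.800)/(1.600) = 50.00%; the remaining 50.00% is cropped out.

50.0%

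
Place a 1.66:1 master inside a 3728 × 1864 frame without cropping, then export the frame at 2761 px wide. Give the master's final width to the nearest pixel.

Fitted into 3728×1864, the master spans the height; its width is 1864 × 1.660 ≈ 3094.24 px.
Resizing to 2761 px wide multiplies everything by 0.7406: 3094.24 → 2291.63 px.

2292 px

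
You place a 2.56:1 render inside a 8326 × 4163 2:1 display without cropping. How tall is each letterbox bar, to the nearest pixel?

Since 2.560 > 2.000, the render is width-limited.
The render is 8326 / 2.560 ≈ 3252.34 px tall.
Leftover height: 4163 − 3252.34 = 910.66 px → 455.33 each side.

455 px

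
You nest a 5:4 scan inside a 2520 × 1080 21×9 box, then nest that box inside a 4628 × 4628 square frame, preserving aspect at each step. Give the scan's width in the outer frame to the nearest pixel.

2479 px

Inside the 2520×1080 canvas the scan is height-limited at 1350.00 × 1080.00.
Second fit — the 21×9 canvas into 4628×4628 spans the width: 4628.00 × 1983.43 (×1.8365 from 2520×1080).
So the scan's width is 1350.00 × 1.8365 ≈ 2479.29.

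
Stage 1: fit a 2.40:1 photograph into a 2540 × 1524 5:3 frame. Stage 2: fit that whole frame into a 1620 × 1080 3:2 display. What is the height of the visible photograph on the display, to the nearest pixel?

Inside the 2540×1524 canvas the photograph is width-limited at 2540.00 × 1058.33.
The 5:3 canvas is width-limited in 1620×1080, giving 1620.00 × 972.00; scale factor 0.6378.
The photograph scales with it: height 1058.33 × 0.6378 ≈ 675.00.

675 px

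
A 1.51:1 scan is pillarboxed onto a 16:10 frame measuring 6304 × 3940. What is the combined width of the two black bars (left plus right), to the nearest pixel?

355 px

1.51:1 is narrower than 16:10, so it spans the full height.
That makes the image 5949.40 px wide (3940 × 1.510).
6304 − 5949.40 = 354.60 px of bars.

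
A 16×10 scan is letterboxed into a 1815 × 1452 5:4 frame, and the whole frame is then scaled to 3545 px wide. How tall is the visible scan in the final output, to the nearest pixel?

In the 1815×1452 frame the scan fills the width: height = 1815 × 10/16 ≈ 1134.38 px.
Resizing to 3545 px wide multiplies everything by 1.9532: 1134.38 → 2215.62 px.

2216 px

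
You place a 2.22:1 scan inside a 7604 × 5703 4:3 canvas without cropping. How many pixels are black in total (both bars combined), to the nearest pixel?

2.22:1 is wider than 4:3, so it spans the full width.
That makes the image 3425.2252 px tall (7604 / 2.220).
Black = 5703 − 3425.2252 = 2277.7748 px.
Across the 7604-px span: 2277.7748 × 7604 ≈ 17320199 px.

17320199 pixels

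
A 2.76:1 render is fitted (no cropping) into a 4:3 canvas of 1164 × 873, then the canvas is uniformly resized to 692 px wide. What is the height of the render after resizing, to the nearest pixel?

251 px

Fitted into 1164×873, the render spans the width; its height is 1164 / 2.760 ≈ 421.74 px.
Resizing to 692 px wide multiplies everything by 0.5945: 421.74 → 250.72 px.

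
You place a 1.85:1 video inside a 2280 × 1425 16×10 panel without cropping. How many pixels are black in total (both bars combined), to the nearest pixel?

439054 pixels

Since 1.850 > 1.600, the video is width-limited.
The video is 2280 / 1.850 ≈ 1232.4324 px tall.
Leftover height: 1425 − 1232.4324 = 192.5676 px.
Across the 2280-px span: 192.5676 × 2280 ≈ 439054 px.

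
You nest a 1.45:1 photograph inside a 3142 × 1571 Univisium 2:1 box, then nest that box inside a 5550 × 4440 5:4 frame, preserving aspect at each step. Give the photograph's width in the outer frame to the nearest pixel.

4024 px

Inside the 3142×1571 canvas the photograph is height-limited at 2277.95 × 1571.00.
Second fit — the Univisium 2:1 canvas into 5550×4440 spans the width: 5550.00 × 2775.00 (×1.7664 from 3142×1571).
Applying the same ×1.7664: 2277.95 → 4023.75.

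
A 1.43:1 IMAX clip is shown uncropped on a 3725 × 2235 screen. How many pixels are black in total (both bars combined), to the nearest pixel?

1.43:1 IMAX (1.430) < 5:3 (1.667), so the clip fills the height.
Content width = 2235 × 1.430 ≈ 3196.0500 px.
3725 − 3196.0500 = 528.9500 px of bars.
Bar area = 528.9500 × 2235 ≈ 1182203 px.

1182203 pixels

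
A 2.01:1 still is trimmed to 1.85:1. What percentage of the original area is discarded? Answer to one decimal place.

8.0%

The height stays; only width is cut (since 1.85:1 is narrower than 2.01:1).
(1.850)/(2.010) ≈ 0.920 of the area survives, leaving 7.96% discarded.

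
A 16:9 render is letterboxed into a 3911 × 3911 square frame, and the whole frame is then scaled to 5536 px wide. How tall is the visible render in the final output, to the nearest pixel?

Fitted into 3911×3911, the render spans the width; its height is 3911 × 9/16 ≈ 2199.94 px.
Resizing to 5536 px wide multiplies everything by 1.4155: 2199.94 → 3114.00 px.

3114 px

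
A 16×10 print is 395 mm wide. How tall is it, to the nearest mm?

395 × 10/16 = 246.88.

247 mm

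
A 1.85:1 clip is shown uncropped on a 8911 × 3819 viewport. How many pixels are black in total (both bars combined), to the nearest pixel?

7049301 pixels

1.85:1 (1.850) < 21×9 (2.333), so the clip fills the height.
That makes the image 7065.1500 px wide (3819 × 1.850).
8911 − 7065.1500 = 1845.8500 px of bars.
Across the 3819-px span: 1845.8500 × 3819 ≈ 7049301 px.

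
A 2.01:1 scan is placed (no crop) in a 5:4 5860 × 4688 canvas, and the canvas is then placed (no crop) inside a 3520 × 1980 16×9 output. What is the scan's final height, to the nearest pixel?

1231 px

First fit — 2.01:1 into 5860×4688 spans the width: 5860.00 × 2915.42.
Second fit — the 5:4 canvas into 3520×1980 spans the height: 2475.00 × 1980.00 (×0.4224 from 5860×4688).
The scan scales with it: height 2915.42 × 0.4224 ≈ 1231.34.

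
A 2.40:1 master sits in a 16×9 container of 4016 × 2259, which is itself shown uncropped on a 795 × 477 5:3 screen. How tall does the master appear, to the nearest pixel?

First fit — 2.40:1 into 4016×2259 spans the width: 4016.00 × 1673.33.
16×9 in 795×477: fills the width, so the intermediate becomes 795.00 × 447.19 — a scale of ×0.1980.
Applying the same ×0.1980: 1673.33 → 331.25.

331 px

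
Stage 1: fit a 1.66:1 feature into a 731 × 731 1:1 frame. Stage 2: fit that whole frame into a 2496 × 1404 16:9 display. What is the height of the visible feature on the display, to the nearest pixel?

Inside the 731×731 canvas the feature is width-limited at 731.00 × 440.36.
Second fit — the 1:1 canvas into 2496×1404 spans the height: 1404.00 × 1404.00 (×1.9207 from 731×731).
So the feature's height is 440.36 × 1.9207 ≈ 845.78.

846 px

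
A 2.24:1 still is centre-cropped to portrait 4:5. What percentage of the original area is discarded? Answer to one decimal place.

64.3%

The height stays; only width is cut (since portrait 4:5 is narrower than 2.24:1).
Fraction kept = (0.800)/(2.240) ≈ 35.71%, so 64.29% is lost.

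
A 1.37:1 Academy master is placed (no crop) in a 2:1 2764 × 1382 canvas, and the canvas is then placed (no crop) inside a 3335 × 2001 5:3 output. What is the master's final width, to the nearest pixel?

2284 px

1.37:1 Academy in 2764×1382: fills the height, so the master is 1893.34 × 1382.00.
The 2:1 canvas is width-limited in 3335×2001, giving 3335.00 × 1667.50; scale factor 1.2066.
The master scales with it: width 1893.34 × 1.2066 ≈ 2284.47.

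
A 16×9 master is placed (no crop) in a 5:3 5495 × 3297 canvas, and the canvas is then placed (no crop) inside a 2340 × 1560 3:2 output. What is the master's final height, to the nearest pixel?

1316 px

16×9 in 5495×3297: fills the width, so the master is 5495.00 × 3090.94.
Second fit — the 5:3 canvas into 2340×1560 spans the width: 2340.00 × 1404.00 (×0.4258 from 5495×3297).
So the master's height is 3090.94 × 0.4258 ≈ 1316.25.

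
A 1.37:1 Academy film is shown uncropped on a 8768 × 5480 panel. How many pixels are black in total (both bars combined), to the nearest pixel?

6906992 pixels

1.37:1 Academy is narrower than 16:10, so it spans the full height.
That makes the image 7507.6000 px wide (5480 × 1.370).
Leftover width: 8768 − 7507.6000 = 1260.4000 px.
Across the 5480-px span: 1260.4000 × 5480 ≈ 6906992 px.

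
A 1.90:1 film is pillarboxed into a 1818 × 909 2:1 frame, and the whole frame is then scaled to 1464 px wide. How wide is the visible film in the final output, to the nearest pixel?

1391 px

In the 1818×909 frame the film fills the height: width = 909 × 1.900 ≈ 1727.10 px.
The frame scales by 1464/1818 = 0.8053; 1727.10 × 0.8053 ≈ 1390.80 px.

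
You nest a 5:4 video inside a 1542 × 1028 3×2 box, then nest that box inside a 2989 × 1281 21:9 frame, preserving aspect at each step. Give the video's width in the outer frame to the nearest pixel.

1601 px

First fit — 5:4 into 1542×1028 spans the height: 1285.00 × 1028.00.
The 3×2 canvas is height-limited in 2989×1281, giving 1921.50 × 1281.00; scale factor 1.2461.
So the video's width is 1285.00 × 1.2461 ≈ 1601.25.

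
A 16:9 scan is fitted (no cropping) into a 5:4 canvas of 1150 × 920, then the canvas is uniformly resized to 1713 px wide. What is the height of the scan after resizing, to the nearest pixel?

Fitted into 1150×920, the scan spans the width; its height is 1150 × 9/16 ≈ 646.88 px.
Resizing to 1713 px wide multiplies everything by 1.4896: 646.88 → 963.56 px.

964 px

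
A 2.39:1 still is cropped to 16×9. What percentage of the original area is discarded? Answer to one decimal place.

25.6%

The height stays; only width is cut (since 16×9 is narrower than 2.39:1).
Fraction kept = (1.778)/(2.390) ≈ 74.38%, so 25.62% is lost.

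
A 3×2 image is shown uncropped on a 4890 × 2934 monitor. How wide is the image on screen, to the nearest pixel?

4401 px

Since 1.500 < 1.667, the image is height-limited.
That makes the image 4401.00 px wide (2934 × 3/2).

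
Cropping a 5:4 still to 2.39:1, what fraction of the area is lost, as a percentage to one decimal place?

Going from 5:4 to 2.39:1 means cutting height while keeping width.
Fraction kept = (1.250)/(2.390) ≈ 52.30%, so 47.70% is lost.

47.7%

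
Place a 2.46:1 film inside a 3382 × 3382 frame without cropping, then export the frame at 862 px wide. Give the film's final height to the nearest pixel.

In the 3382×3382 frame the film fills the width: height = 3382 / 2.460 ≈ 1374.80 px.
Scaling 3382 → 862 is ×0.2549, so the height becomes 1374.80 × 0.2549 ≈ 350.41 px.

350 px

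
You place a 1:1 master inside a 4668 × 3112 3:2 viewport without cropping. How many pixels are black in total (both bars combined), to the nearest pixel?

4842272 pixels

1:1 is narrower than 3:2, so it spans the full height.
Content width = 3112 × 1/1 ≈ 3112.0000 px.
Leftover width: 4668 − 3112.0000 = 1556.0000 px.
Bar area = 1556.0000 × 3112 ≈ 4842272 px.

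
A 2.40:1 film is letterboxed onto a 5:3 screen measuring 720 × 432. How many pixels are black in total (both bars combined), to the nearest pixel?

2.40:1 (2.400) > 5:3 (1.667), so the film fills the width.
Content height = 720 / 2.400 ≈ 300.0000 px.
432 − 300.0000 = 132.0000 px of bars.
That's 132.0000 × 720 ≈ 95040 black pixels.

95040 pixels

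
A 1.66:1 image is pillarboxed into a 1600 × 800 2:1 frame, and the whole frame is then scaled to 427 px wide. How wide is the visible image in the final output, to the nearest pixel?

In the 1600×800 frame the image fills the height: width = 800 × 1.660 ≈ 1328.00 px.
The frame scales by 427/1600 = 0.2669; 1328.00 × 0.2669 ≈ 354.41 px.

354 px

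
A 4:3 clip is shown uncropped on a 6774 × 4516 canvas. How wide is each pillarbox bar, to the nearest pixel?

Since 1.333 < 1.500, the clip is height-limited.
Content width = 4516 × 4/3 ≈ 6021.33 px.
6774 − 6021.33 = 752.67 px of bars (376.33 each).

376 px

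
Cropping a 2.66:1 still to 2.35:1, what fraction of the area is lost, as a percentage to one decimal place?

11.7%

Going from 2.66:1 to 2.35:1 means cutting width while keeping height.
Fraction kept = (2.350)/(2.660) ≈ 88.35%, so 11.65% is lost.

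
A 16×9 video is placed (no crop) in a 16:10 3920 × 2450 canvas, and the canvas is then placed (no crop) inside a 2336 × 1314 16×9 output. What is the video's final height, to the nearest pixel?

1183 px

Inside the 3920×2450 canvas the video is width-limited at 3920.00 × 2205.00.
Second fit — the 16:10 canvas into 2336×1314 spans the height: 2102.40 × 1314.00 (×0.5363 from 3920×2450).
The video scales with it: height 2205.00 × 0.5363 ≈ 1182.60.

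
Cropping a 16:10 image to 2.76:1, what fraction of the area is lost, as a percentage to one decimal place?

Going from 16:10 to 2.76:1 means cutting height while keeping width.
Fraction kept = (1.600)/(2.760) ≈ 57.97%, so 42.03% is lost.

42.0%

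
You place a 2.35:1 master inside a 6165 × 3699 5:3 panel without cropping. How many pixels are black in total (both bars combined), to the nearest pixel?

6631048 pixels

2.35:1 is wider than 5:3, so it spans the full width.
Content height = 6165 / 2.350 ≈ 2623.4043 px.
Black = 3699 − 2623.4043 = 1075.5957 px.
That's 1075.5957 × 6165 ≈ 6631048 black pixels.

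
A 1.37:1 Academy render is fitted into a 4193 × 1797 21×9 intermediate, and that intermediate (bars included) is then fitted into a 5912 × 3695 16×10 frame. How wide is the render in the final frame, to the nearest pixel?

1.37:1 Academy in 4193×1797: fills the height, so the render is 2461.89 × 1797.00.
21×9 in 5912×3695: fills the width, so the intermediate becomes 5912.00 × 2533.71 — a scale of ×1.4100.
Applying the same ×1.4100: 2461.89 → 3471.19.

3471 px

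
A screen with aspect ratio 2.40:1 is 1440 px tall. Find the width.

1440 × 2.400 = 3456.

3456 px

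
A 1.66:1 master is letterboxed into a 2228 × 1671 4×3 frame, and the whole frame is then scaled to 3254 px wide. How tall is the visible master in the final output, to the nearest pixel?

1960 px

Fitted into 2228×1671, the master spans the width; its height is 2228 / 1.660 ≈ 1342.17 px.
Resizing to 3254 px wide multiplies everything by 1.4605: 1342.17 → 1960.24 px.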